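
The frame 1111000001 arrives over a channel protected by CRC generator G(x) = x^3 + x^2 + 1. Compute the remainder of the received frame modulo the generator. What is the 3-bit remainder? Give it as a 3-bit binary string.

Modulo-2 division of 1111000001 by 1101:
  pos 0: 1111 XOR 1101 = 0010
  pos 2: 1000 XOR 1101 = 0101
  pos 3: 1010 XOR 1101 = 0111
  pos 4: 1110 XOR 1101 = 0011
  pos 6: 1101 XOR 1101 = 0000
Remainder = 000 (zero — the frame passes the CRC check).

000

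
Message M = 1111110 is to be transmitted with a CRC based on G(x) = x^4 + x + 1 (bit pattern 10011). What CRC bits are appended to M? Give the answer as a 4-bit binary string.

Append 4 zeros: 11111100000. Divide by 10011 (XOR where the leading bit is 1):
  pos 0: 11111 XOR 10011 = 01100
  pos 1: 11001 XOR 10011 = 01010
  pos 2: 10100 XOR 10011 = 00111
  pos 4: 11100 XOR 10011 = 01111
  pos 5: 11110 XOR 10011 = 01101
  pos 6: 11010 XOR 10011 = 01001
Remainder (last 4 bits) = 1001. This is the CRC / FCS.

1001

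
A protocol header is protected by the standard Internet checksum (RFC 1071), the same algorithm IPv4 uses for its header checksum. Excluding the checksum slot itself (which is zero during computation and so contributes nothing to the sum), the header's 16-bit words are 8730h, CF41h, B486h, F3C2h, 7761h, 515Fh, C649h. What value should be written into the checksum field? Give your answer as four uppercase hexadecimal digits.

One's-complement addition (fold any carry out of bit 15 back into bit 0):
  0x8730 + 0xCF41 = 0x15671 → wrap carry → 0x5672
  0x5672 + 0xB486 = 0x10AF8 → wrap carry → 0x0AF9
  0x0AF9 + 0xF3C2 = 0x0FEBB
  0xFEBB + 0x7761 = 0x1761C → wrap carry → 0x761D
  0x761D + 0x515F = 0x0C77C
  0xC77C + 0xC649 = 0x18DC5 → wrap carry → 0x8DC6
One's-complement sum = 0x8DC6.
Checksum = ~0x8DC6 & 0xFFFF = 0x7239.

7239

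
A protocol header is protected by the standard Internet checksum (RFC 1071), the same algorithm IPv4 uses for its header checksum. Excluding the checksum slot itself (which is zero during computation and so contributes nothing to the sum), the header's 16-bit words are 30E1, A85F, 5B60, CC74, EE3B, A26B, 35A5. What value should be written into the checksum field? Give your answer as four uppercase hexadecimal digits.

One's-complement addition (fold any carry out of bit 15 back into bit 0):
  0x30E1 + 0xA85F = 0x0D940
  0xD940 + 0x5B60 = 0x134A0 → wrap carry → 0x34A1
  0x34A1 + 0xCC74 = 0x10115 → wrap carry → 0x0116
  0x0116 + 0xEE3B = 0x0EF51
  0xEF51 + 0xA26B = 0x191BC → wrap carry → 0x91BD
  0x91BD + 0x35A5 = 0x0C762
One's-complement sum = 0xC762.
Checksum = ~0xC762 & 0xFFFF = 0x389D.

389D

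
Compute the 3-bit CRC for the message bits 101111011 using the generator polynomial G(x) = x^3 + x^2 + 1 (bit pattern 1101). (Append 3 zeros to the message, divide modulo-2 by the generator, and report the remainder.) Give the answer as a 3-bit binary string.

100

Append 3 zeros: 101111011000. Divide by 1101 (XOR where the leading bit is 1):
  pos 0: 1011 XOR 1101 = 0110
  pos 1: 1101 XOR 1101 = 0000
  pos 5: 1011 XOR 1101 = 0110
  pos 6: 1100 XOR 1101 = 0001
Remainder (last 3 bits) = 100. This is the CRC / FCS.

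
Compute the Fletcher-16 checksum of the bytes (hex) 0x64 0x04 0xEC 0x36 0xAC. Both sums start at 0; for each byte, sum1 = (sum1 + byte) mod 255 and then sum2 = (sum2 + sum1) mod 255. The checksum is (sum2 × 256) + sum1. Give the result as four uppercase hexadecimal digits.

E538

Running sums (mod 255):
  after byte 0 (0x64): sum1=100, sum2=100
  after byte 1 (0x04): sum1=104, sum2=204
  after byte 2 (0xEC): sum1=85, sum2=34
  after byte 3 (0x36): sum1=139, sum2=173
  after byte 4 (0xAC): sum1=56, sum2=229
Checksum = sum2·256 + sum1 = 229·256 + 56 = 58680 = 0xE538.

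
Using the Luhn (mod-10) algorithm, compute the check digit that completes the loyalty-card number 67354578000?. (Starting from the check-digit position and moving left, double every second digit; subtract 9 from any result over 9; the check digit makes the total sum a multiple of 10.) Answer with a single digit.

Partial digits right→left: 0 0 0 8 7 5 4 5 3 7 6
Double every second digit counting from the check-digit position (so the 1st, 3rd, 5th, ... of the partial from the right).
  doubled (with −9 where >9): 0 0 5 8 6 3 → sum 22
  kept as-is: 0 8 5 5 7 → sum 25
Total = 22 + 25 = 47.
Check digit = (10 − (47 mod 10)) mod 10 = 3.

3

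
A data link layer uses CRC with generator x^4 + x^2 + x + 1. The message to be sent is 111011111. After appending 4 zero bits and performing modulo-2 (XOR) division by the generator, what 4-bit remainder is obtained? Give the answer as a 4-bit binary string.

Append 4 zeros: 1110111110000. Divide by 10111 (XOR where the leading bit is 1):
  pos 0: 11101 XOR 10111 = 01010
  pos 1: 10101 XOR 10111 = 00010
  pos 4: 10111 XOR 10111 = 00000
Remainder (last 4 bits) = 0000. This is the CRC / FCS.

0000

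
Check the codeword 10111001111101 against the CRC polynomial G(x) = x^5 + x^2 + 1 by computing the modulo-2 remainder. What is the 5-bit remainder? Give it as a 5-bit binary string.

Modulo-2 division of 10111001111101 by 100101:
  pos 0: 101110 XOR 100101 = 001011
  pos 2: 101101 XOR 100101 = 001000
  pos 4: 100011 XOR 100101 = 000110
  pos 7: 110110 XOR 100101 = 010011
  pos 8: 100111 XOR 100101 = 000010
Remainder = 00010 (nonzero — an error is detected).

00010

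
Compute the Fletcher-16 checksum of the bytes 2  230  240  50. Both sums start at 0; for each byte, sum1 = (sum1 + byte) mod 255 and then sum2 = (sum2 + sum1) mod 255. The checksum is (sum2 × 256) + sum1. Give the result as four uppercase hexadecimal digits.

Running sums (mod 255):
  after byte 0 (2): sum1=2, sum2=2
  after byte 1 (230): sum1=232, sum2=234
  after byte 2 (240): sum1=217, sum2=196
  after byte 3 (50): sum1=12, sum2=208
Checksum = sum2·256 + sum1 = 208·256 + 12 = 53260 = 0xD00C.

D00C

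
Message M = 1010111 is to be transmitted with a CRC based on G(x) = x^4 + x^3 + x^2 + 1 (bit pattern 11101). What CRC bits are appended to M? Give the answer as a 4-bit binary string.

1110

Append 4 zeros: 10101110000. Divide by 11101 (XOR where the leading bit is 1):
  pos 0: 10101 XOR 11101 = 01000
  pos 1: 10001 XOR 11101 = 01100
  pos 2: 11001 XOR 11101 = 00100
  pos 4: 10000 XOR 11101 = 01101
  pos 5: 11010 XOR 11101 = 00111
Remainder (last 4 bits) = 1110. This is the CRC / FCS.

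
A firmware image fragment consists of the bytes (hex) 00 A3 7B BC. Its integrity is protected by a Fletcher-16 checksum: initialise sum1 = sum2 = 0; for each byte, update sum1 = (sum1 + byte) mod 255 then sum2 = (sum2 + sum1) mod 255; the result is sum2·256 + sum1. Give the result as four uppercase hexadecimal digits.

Running sums (mod 255):
  after byte 0 (00): sum1=0, sum2=0
  after byte 1 (A3): sum1=163, sum2=163
  after byte 2 (7B): sum1=31, sum2=194
  after byte 3 (BC): sum1=219, sum2=158
Checksum = sum2·256 + sum1 = 158·256 + 219 = 40667 = 0x9EDB.

9EDB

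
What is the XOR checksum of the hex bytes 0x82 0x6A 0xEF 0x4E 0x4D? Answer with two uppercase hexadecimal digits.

XOR the bytes together:
  start with 0x82
  0x82 ⊕ 0x6A = 0xE8
  0xE8 ⊕ 0xEF = 0x07
  0x07 ⊕ 0x4E = 0x49
  0x49 ⊕ 0x4D = 0x04

04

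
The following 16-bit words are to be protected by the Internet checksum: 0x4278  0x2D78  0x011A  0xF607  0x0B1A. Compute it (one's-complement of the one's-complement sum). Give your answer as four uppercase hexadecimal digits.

One's-complement addition (fold any carry out of bit 15 back into bit 0):
  0x4278 + 0x2D78 = 0x06FF0
  0x6FF0 + 0x011A = 0x0710A
  0x710A + 0xF607 = 0x16711 → wrap carry → 0x6712
  0x6712 + 0x0B1A = 0x0722C
One's-complement sum = 0x722C.
Checksum = ~0x722C & 0xFFFF = 0x8DD3.

8DD3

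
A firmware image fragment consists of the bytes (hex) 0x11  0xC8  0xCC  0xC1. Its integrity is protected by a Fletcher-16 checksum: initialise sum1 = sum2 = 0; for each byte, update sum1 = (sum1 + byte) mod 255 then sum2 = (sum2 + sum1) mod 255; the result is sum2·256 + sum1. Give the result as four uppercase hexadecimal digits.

Running sums (mod 255):
  after byte 0 (0x11): sum1=17, sum2=17
  after byte 1 (0xC8): sum1=217, sum2=234
  after byte 2 (0xCC): sum1=166, sum2=145
  after byte 3 (0xC1): sum1=104, sum2=249
Checksum = sum2·256 + sum1 = 249·256 + 104 = 63848 = 0xF968.

F968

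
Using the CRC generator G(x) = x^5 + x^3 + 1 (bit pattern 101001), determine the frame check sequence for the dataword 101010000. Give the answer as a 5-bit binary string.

00111

Append 5 zeros: 10101000000000. Divide by 101001 (XOR where the leading bit is 1):
  pos 0: 101010 XOR 101001 = 000011
  pos 4: 110000 XOR 101001 = 011001
  pos 5: 110010 XOR 101001 = 011011
  pos 6: 110110 XOR 101001 = 011111
  pos 7: 111110 XOR 101001 = 010111
  pos 8: 101110 XOR 101001 = 000111
Remainder (last 5 bits) = 00111. This is the CRC / FCS.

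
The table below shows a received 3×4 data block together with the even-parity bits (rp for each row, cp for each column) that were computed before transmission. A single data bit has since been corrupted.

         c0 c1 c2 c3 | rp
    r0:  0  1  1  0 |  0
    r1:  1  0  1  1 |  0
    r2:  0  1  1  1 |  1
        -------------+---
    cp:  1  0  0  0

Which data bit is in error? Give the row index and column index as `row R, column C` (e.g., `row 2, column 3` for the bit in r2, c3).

row 1, column 2

Recompute each row's even parity and compare to rp:
  r0: data parity 0, sent rp 0 → ok
  r1: data parity 1, sent rp 0 → mismatch
  r2: data parity 1, sent rp 1 → ok
Recompute each column's even parity and compare to cp:
  c0: data parity 1, sent cp 1 → ok
  c1: data parity 0, sent cp 0 → ok
  c2: data parity 1, sent cp 0 → mismatch
  c3: data parity 0, sent cp 0 → ok
Exactly one row (r1) and one column (c2) fail → the flipped bit is at their intersection.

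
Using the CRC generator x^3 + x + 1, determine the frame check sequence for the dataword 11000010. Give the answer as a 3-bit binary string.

Append 3 zeros: 11000010000. Divide by 1011 (XOR where the leading bit is 1):
  pos 0: 1100 XOR 1011 = 0111
  pos 1: 1110 XOR 1011 = 0101
  pos 2: 1010 XOR 1011 = 0001
  pos 5: 1100 XOR 1011 = 0111
  pos 6: 1110 XOR 1011 = 0101
  pos 7: 1010 XOR 1011 = 0001
Remainder (last 3 bits) = 001. This is the CRC / FCS.

001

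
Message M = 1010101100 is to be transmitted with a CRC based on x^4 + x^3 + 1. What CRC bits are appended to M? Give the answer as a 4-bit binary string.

Append 4 zeros: 10101011000000. Divide by 11001 (XOR where the leading bit is 1):
  pos 0: 10101 XOR 11001 = 01100
  pos 1: 11000 XOR 11001 = 00001
  pos 5: 11100 XOR 11001 = 00101
  pos 7: 10100 XOR 11001 = 01101
  pos 8: 11010 XOR 11001 = 00011
Remainder (last 4 bits) = 0110. This is the CRC / FCS.

0110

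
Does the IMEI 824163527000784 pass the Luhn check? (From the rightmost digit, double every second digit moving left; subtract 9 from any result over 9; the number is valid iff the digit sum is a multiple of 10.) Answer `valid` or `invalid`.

From the right, keep odd positions and double even positions (subtract 9 from any doubled value over 9):
  doubled (positions 2,4,...): 7 0 0 4 6 2 4 → sum 23
  kept (positions 1,3,...): 4 7 0 7 5 6 4 8 → sum 41
Total = 64.
64 mod 10 = 4, so the number is invalid.

invalid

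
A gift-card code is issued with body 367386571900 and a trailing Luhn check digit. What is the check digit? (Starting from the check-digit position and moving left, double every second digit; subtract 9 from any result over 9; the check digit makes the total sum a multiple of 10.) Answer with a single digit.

Partial digits right→left: 0 0 9 1 7 5 6 8 3 7 6 3
Double every second digit counting from the check-digit position (so the 1st, 3rd, 5th, ... of the partial from the right).
  doubled (with −9 where >9): 0 9 5 3 6 3 → sum 26
  kept as-is: 0 1 5 8 7 3 → sum 24
Total = 26 + 24 = 50.
Check digit = (10 − (50 mod 10)) mod 10 = 0.

0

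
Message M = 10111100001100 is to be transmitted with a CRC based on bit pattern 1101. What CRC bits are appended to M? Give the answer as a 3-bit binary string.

Append 3 zeros: 10111100001100000. Divide by 1101 (XOR where the leading bit is 1):
  pos 0: 1011 XOR 1101 = 0110
  pos 1: 1101 XOR 1101 = 0000
  pos 5: 1000 XOR 1101 = 0101
  pos 6: 1010 XOR 1101 = 0111
  pos 7: 1111 XOR 1101 = 0010
  pos 9: 1010 XOR 1101 = 0111
  pos 10: 1110 XOR 1101 = 0011
  pos 12: 1100 XOR 1101 = 0001
Remainder (last 3 bits) = 010. This is the CRC / FCS.

010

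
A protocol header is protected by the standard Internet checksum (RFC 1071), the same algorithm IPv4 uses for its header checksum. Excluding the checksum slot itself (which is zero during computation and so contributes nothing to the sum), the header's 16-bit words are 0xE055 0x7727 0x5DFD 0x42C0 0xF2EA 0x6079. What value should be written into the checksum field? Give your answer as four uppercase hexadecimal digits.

One's-complement addition (fold any carry out of bit 15 back into bit 0):
  0xE055 + 0x7727 = 0x1577C → wrap carry → 0x577D
  0x577D + 0x5DFD = 0x0B57A
  0xB57A + 0x42C0 = 0x0F83A
  0xF83A + 0xF2EA = 0x1EB24 → wrap carry → 0xEB25
  0xEB25 + 0x6079 = 0x14B9E → wrap carry → 0x4B9F
One's-complement sum = 0x4B9F.
Checksum = ~0x4B9F & 0xFFFF = 0xB460.

B460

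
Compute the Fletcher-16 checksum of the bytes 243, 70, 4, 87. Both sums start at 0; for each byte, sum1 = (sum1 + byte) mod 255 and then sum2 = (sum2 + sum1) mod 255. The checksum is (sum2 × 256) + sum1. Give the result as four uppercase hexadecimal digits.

0295

Running sums (mod 255):
  after byte 0 (243): sum1=243, sum2=243
  after byte 1 (70): sum1=58, sum2=46
  after byte 2 (4): sum1=62, sum2=108
  after byte 3 (87): sum1=149, sum2=2
Checksum = sum2·256 + sum1 = 2·256 + 149 = 661 = 0x0295.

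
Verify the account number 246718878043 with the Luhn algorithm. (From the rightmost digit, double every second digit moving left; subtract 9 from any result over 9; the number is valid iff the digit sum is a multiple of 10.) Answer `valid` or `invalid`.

From the right, keep odd positions and double even positions (subtract 9 from any doubled value over 9):
  doubled (positions 2,4,...): 8 7 7 2 3 4 → sum 31
  kept (positions 1,3,...): 3 0 7 8 7 4 → sum 29
Total = 60.
60 mod 10 = 0, so the number is valid.

valid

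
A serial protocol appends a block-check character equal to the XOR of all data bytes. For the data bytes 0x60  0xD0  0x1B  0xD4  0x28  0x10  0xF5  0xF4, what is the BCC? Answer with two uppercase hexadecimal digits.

46

XOR the bytes together:
  start with 0x60
  0x60 ⊕ 0xD0 = 0xB0
  0xB0 ⊕ 0x1B = 0xAB
  0xAB ⊕ 0xD4 = 0x7F
  0x7F ⊕ 0x28 = 0x57
  0x57 ⊕ 0x10 = 0x47
  0x47 ⊕ 0xF5 = 0xB2
  0xB2 ⊕ 0xF4 = 0x46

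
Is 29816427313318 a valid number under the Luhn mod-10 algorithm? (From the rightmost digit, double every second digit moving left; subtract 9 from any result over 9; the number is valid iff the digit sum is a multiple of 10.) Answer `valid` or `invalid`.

From the right, keep odd positions and double even positions (subtract 9 from any doubled value over 9):
  doubled (positions 2,4,...): 2 6 6 4 3 7 4 → sum 32
  kept (positions 1,3,...): 8 3 1 7 4 1 9 → sum 33
Total = 65.
65 mod 10 = 5, so the number is invalid.

invalid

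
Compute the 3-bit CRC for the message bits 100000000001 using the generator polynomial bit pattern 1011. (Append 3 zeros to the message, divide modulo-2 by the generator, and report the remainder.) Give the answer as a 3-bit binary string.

010

Append 3 zeros: 100000000001000. Divide by 1011 (XOR where the leading bit is 1):
  pos 0: 1000 XOR 1011 = 0011
  pos 2: 1100 XOR 1011 = 0111
  pos 3: 1110 XOR 1011 = 0101
  pos 4: 1010 XOR 1011 = 0001
  pos 7: 1000 XOR 1011 = 0011
  pos 9: 1110 XOR 1011 = 0101
  pos 10: 1010 XOR 1011 = 0001
Remainder (last 3 bits) = 010. This is the CRC / FCS.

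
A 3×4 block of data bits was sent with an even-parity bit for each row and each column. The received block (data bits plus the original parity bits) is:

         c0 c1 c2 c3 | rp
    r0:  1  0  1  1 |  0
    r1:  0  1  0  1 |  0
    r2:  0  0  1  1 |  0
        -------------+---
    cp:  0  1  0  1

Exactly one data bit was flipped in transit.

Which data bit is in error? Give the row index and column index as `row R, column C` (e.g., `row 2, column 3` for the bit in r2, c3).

row 0, column 0

Recompute each row's even parity and compare to rp:
  r0: data parity 1, sent rp 0 → mismatch
  r1: data parity 0, sent rp 0 → ok
  r2: data parity 0, sent rp 0 → ok
Recompute each column's even parity and compare to cp:
  c0: data parity 1, sent cp 0 → mismatch
  c1: data parity 1, sent cp 1 → ok
  c2: data parity 0, sent cp 0 → ok
  c3: data parity 1, sent cp 1 → ok
Exactly one row (r0) and one column (c0) fail → the flipped bit is at their intersection.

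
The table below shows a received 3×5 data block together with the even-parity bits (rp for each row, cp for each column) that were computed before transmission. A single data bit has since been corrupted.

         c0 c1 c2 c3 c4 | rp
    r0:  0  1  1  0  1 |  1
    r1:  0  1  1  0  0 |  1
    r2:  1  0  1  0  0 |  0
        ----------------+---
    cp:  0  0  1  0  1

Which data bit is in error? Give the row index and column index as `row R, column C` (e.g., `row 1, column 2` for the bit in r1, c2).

Recompute each row's even parity and compare to rp:
  r0: data parity 1, sent rp 1 → ok
  r1: data parity 0, sent rp 1 → mismatch
  r2: data parity 0, sent rp 0 → ok
Recompute each column's even parity and compare to cp:
  c0: data parity 1, sent cp 0 → mismatch
  c1: data parity 0, sent cp 0 → ok
  c2: data parity 1, sent cp 1 → ok
  c3: data parity 0, sent cp 0 → ok
  c4: data parity 1, sent cp 1 → ok
Exactly one row (r1) and one column (c0) fail → the flipped bit is at their intersection.

row 1, column 0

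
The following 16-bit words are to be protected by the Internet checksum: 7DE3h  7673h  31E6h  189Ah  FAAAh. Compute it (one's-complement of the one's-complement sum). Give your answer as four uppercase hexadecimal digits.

C67D

One's-complement addition (fold any carry out of bit 15 back into bit 0):
  0x7DE3 + 0x7673 = 0x0F456
  0xF456 + 0x31E6 = 0x1263C → wrap carry → 0x263D
  0x263D + 0x189A = 0x03ED7
  0x3ED7 + 0xFAAA = 0x13981 → wrap carry → 0x3982
One's-complement sum = 0x3982.
Checksum = ~0x3982 & 0xFFFF = 0xC67D.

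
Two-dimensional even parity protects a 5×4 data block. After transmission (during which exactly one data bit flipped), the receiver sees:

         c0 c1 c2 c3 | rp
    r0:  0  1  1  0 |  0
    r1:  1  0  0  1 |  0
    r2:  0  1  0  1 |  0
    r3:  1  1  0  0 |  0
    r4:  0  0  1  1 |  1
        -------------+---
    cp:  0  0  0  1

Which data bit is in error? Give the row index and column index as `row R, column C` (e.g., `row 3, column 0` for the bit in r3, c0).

Recompute each row's even parity and compare to rp:
  r0: data parity 0, sent rp 0 → ok
  r1: data parity 0, sent rp 0 → ok
  r2: data parity 0, sent rp 0 → ok
  r3: data parity 0, sent rp 0 → ok
  r4: data parity 0, sent rp 1 → mismatch
Recompute each column's even parity and compare to cp:
  c0: data parity 0, sent cp 0 → ok
  c1: data parity 1, sent cp 0 → mismatch
  c2: data parity 0, sent cp 0 → ok
  c3: data parity 1, sent cp 1 → ok
Exactly one row (r4) and one column (c1) fail → the flipped bit is at their intersection.

row 4, column 1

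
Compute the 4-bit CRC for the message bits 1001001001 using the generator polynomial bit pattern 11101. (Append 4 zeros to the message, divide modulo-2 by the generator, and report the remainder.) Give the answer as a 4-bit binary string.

Append 4 zeros: 10010010010000. Divide by 11101 (XOR where the leading bit is 1):
  pos 0: 10010 XOR 11101 = 01111
  pos 1: 11110 XOR 11101 = 00011
  pos 4: 11100 XOR 11101 = 00001
  pos 8: 11000 XOR 11101 = 00101
Remainder (last 4 bits) = 1010. This is the CRC / FCS.

1010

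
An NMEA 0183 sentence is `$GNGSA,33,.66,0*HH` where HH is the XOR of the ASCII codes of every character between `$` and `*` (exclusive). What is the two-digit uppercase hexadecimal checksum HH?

6E

XOR the ASCII codes of the payload characters:
  'G' = 0x47 → acc = 0x47
  'N' = 0x4E → acc = 0x09
  'G' = 0x47 → acc = 0x4E
  'S' = 0x53 → acc = 0x1D
  'A' = 0x41 → acc = 0x5C
  ',' = 0x2C → acc = 0x70
  '3' = 0x33 → acc = 0x43
  '3' = 0x33 → acc = 0x70
  ',' = 0x2C → acc = 0x5C
  '.' = 0x2E → acc = 0x72
  '6' = 0x36 → acc = 0x44
  '6' = 0x36 → acc = 0x72
  ',' = 0x2C → acc = 0x5E
  '0' = 0x30 → acc = 0x6E
Checksum = 0x6E.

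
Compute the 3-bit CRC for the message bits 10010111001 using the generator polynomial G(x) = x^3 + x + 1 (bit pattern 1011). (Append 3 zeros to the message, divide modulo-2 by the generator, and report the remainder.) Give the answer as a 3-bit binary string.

Append 3 zeros: 10010111001000. Divide by 1011 (XOR where the leading bit is 1):
  pos 0: 1001 XOR 1011 = 0010
  pos 2: 1001 XOR 1011 = 0010
  pos 4: 1011 XOR 1011 = 0000
  pos 10: 1000 XOR 1011 = 0011
Remainder (last 3 bits) = 011. This is the CRC / FCS.

011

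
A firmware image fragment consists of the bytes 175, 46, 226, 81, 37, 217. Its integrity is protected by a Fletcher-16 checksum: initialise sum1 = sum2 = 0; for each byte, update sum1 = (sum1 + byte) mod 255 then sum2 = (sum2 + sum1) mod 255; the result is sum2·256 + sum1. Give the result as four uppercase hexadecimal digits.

A811

Running sums (mod 255):
  after byte 0 (175): sum1=175, sum2=175
  after byte 1 (46): sum1=221, sum2=141
  after byte 2 (226): sum1=192, sum2=78
  after byte 3 (81): sum1=18, sum2=96
  after byte 4 (37): sum1=55, sum2=151
  after byte 5 (217): sum1=17, sum2=168
Checksum = sum2·256 + sum1 = 168·256 + 17 = 43025 = 0xA811.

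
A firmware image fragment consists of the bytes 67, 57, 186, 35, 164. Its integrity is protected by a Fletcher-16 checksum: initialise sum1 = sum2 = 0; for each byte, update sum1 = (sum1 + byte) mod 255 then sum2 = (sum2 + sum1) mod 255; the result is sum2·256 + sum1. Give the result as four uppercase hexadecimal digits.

50FE

Running sums (mod 255):
  after byte 0 (67): sum1=67, sum2=67
  after byte 1 (57): sum1=124, sum2=191
  after byte 2 (186): sum1=55, sum2=246
  after byte 3 (35): sum1=90, sum2=81
  after byte 4 (164): sum1=254, sum2=80
Checksum = sum2·256 + sum1 = 80·256 + 254 = 20734 = 0x50FE.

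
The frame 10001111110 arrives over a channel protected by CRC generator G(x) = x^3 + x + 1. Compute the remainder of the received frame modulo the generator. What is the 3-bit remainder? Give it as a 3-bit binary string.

010

Modulo-2 division of 10001111110 by 1011:
  pos 0: 1000 XOR 1011 = 0011
  pos 2: 1111 XOR 1011 = 0100
  pos 3: 1001 XOR 1011 = 0010
  pos 5: 1011 XOR 1011 = 0000
Remainder = 010 (nonzero — an error is detected).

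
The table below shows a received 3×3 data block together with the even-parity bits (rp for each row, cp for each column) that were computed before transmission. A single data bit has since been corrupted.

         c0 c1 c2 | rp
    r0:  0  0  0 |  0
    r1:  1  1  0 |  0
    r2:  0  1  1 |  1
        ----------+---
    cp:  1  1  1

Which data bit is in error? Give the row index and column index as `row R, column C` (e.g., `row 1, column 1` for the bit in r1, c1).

row 2, column 1

Recompute each row's even parity and compare to rp:
  r0: data parity 0, sent rp 0 → ok
  r1: data parity 0, sent rp 0 → ok
  r2: data parity 0, sent rp 1 → mismatch
Recompute each column's even parity and compare to cp:
  c0: data parity 1, sent cp 1 → ok
  c1: data parity 0, sent cp 1 → mismatch
  c2: data parity 1, sent cp 1 → ok
Exactly one row (r2) and one column (c1) fail → the flipped bit is at their intersection.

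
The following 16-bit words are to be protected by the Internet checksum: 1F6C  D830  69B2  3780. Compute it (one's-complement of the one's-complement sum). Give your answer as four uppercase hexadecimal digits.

6730

One's-complement addition (fold any carry out of bit 15 back into bit 0):
  0x1F6C + 0xD830 = 0x0F79C
  0xF79C + 0x69B2 = 0x1614E → wrap carry → 0x614F
  0x614F + 0x3780 = 0x098CF
One's-complement sum = 0x98CF.
Checksum = ~0x98CF & 0xFFFF = 0x6730.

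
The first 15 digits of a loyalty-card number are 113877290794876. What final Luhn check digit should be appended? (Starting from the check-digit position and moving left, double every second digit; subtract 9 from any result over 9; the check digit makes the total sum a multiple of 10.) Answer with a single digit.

Partial digits right→left: 6 7 8 4 9 7 0 9 2 7 7 8 3 1 1
Double every second digit counting from the check-digit position (so the 1st, 3rd, 5th, ... of the partial from the right).
  doubled (with −9 where >9): 3 7 9 0 4 5 6 2 → sum 36
  kept as-is: 7 4 7 9 7 8 1 → sum 43
Total = 36 + 43 = 79.
Check digit = (10 − (79 mod 10)) mod 10 = 1.

1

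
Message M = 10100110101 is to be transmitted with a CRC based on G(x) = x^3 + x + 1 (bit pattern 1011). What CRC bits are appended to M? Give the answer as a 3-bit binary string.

Append 3 zeros: 10100110101000. Divide by 1011 (XOR where the leading bit is 1):
  pos 0: 1010 XOR 1011 = 0001
  pos 3: 1011 XOR 1011 = 0000
  pos 8: 1010 XOR 1011 = 0001
Remainder (last 3 bits) = 100. This is the CRC / FCS.

100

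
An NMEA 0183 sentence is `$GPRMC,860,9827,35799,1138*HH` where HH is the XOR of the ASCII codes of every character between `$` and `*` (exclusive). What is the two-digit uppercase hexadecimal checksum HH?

4B

XOR the ASCII codes of the payload characters:
  'G' = 0x47 → acc = 0x47
  'P' = 0x50 → acc = 0x17
  'R' = 0x52 → acc = 0x45
  'M' = 0x4D → acc = 0x08
  'C' = 0x43 → acc = 0x4B
  ',' = 0x2C → acc = 0x67
  '8' = 0x38 → acc = 0x5F
  '6' = 0x36 → acc = 0x69
  '0' = 0x30 → acc = 0x59
  ',' = 0x2C → acc = 0x75
  '9' = 0x39 → acc = 0x4C
  '8' = 0x38 → acc = 0x74
  '2' = 0x32 → acc = 0x46
  '7' = 0x37 → acc = 0x71
  ',' = 0x2C → acc = 0x5D
  '3' = 0x33 → acc = 0x6E
  '5' = 0x35 → acc = 0x5B
  '7' = 0x37 → acc = 0x6C
  '9' = 0x39 → acc = 0x55
  '9' = 0x39 → acc = 0x6C
  ',' = 0x2C → acc = 0x40
  '1' = 0x31 → acc = 0x71
  '1' = 0x31 → acc = 0x40
  '3' = 0x33 → acc = 0x73
  '8' = 0x38 → acc = 0x4B
Checksum = 0x4B.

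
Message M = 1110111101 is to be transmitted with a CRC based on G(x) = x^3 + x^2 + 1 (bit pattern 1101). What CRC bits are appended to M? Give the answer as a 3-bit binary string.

010

Append 3 zeros: 1110111101000. Divide by 1101 (XOR where the leading bit is 1):
  pos 0: 1110 XOR 1101 = 0011
  pos 2: 1111 XOR 1101 = 0010
  pos 4: 1011 XOR 1101 = 0110
  pos 5: 1100 XOR 1101 = 0001
  pos 8: 1100 XOR 1101 = 0001
Remainder (last 3 bits) = 010. This is the CRC / FCS.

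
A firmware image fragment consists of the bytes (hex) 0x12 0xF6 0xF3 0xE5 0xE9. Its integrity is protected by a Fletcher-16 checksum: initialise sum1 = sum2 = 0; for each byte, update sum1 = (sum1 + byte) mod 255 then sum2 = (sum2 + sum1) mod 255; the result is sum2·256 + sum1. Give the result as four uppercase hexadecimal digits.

C7CC

Running sums (mod 255):
  after byte 0 (0x12): sum1=18, sum2=18
  after byte 1 (0xF6): sum1=9, sum2=27
  after byte 2 (0xF3): sum1=252, sum2=24
  after byte 3 (0xE5): sum1=226, sum2=250
  after byte 4 (0xE9): sum1=204, sum2=199
Checksum = sum2·256 + sum1 = 199·256 + 204 = 51148 = 0xC7CC.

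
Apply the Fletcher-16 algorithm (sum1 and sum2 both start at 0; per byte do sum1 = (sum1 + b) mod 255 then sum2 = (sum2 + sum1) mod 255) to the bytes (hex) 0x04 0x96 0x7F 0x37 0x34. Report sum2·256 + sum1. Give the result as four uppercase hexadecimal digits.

8F85

Running sums (mod 255):
  after byte 0 (0x04): sum1=4, sum2=4
  after byte 1 (0x96): sum1=154, sum2=158
  after byte 2 (0x7F): sum1=26, sum2=184
  after byte 3 (0x37): sum1=81, sum2=10
  after byte 4 (0x34): sum1=133, sum2=143
Checksum = sum2·256 + sum1 = 143·256 + 133 = 36741 = 0x8F85.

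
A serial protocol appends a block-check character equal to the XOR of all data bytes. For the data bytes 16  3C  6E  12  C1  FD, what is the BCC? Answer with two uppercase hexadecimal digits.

XOR the bytes together:
  start with 0x16
  0x16 ⊕ 0x3C = 0x2A
  0x2A ⊕ 0x6E = 0x44
  0x44 ⊕ 0x12 = 0x56
  0x56 ⊕ 0xC1 = 0x97
  0x97 ⊕ 0xFD = 0x6A

6A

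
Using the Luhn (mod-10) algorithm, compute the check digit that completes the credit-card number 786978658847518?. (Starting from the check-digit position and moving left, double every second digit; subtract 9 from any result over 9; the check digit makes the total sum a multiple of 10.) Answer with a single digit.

5

Partial digits right→left: 8 1 5 7 4 8 8 5 6 8 7 9 6 8 7
Double every second digit counting from the check-digit position (so the 1st, 3rd, 5th, ... of the partial from the right).
  doubled (with −9 where >9): 7 1 8 7 3 5 3 5 → sum 39
  kept as-is: 1 7 8 5 8 9 8 → sum 46
Total = 39 + 46 = 85.
Check digit = (10 − (85 mod 10)) mod 10 = 5.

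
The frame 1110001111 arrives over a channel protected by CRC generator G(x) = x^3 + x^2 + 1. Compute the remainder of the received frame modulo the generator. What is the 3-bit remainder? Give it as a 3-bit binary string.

101

Modulo-2 division of 1110001111 by 1101:
  pos 0: 1110 XOR 1101 = 0011
  pos 2: 1100 XOR 1101 = 0001
  pos 5: 1111 XOR 1101 = 0010
Remainder = 101 (nonzero — an error is detected).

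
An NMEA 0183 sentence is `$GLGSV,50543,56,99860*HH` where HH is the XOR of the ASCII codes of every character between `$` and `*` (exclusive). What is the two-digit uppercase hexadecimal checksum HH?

6F

XOR the ASCII codes of the payload characters:
  'G' = 0x47 → acc = 0x47
  'L' = 0x4C → acc = 0x0B
  'G' = 0x47 → acc = 0x4C
  'S' = 0x53 → acc = 0x1F
  'V' = 0x56 → acc = 0x49
  ',' = 0x2C → acc = 0x65
  '5' = 0x35 → acc = 0x50
  '0' = 0x30 → acc = 0x60
  '5' = 0x35 → acc = 0x55
  '4' = 0x34 → acc = 0x61
  '3' = 0x33 → acc = 0x52
  ',' = 0x2C → acc = 0x7E
  '5' = 0x35 → acc = 0x4B
  '6' = 0x36 → acc = 0x7D
  ',' = 0x2C → acc = 0x51
  '9' = 0x39 → acc = 0x68
  '9' = 0x39 → acc = 0x51
  '8' = 0x38 → acc = 0x69
  '6' = 0x36 → acc = 0x5F
  '0' = 0x30 → acc = 0x6F
Checksum = 0x6F.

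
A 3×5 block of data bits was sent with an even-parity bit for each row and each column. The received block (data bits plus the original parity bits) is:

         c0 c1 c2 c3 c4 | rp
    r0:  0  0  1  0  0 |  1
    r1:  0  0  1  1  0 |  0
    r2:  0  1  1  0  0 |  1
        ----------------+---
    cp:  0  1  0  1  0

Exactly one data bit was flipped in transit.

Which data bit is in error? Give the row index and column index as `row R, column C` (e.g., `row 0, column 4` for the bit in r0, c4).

row 2, column 2

Recompute each row's even parity and compare to rp:
  r0: data parity 1, sent rp 1 → ok
  r1: data parity 0, sent rp 0 → ok
  r2: data parity 0, sent rp 1 → mismatch
Recompute each column's even parity and compare to cp:
  c0: data parity 0, sent cp 0 → ok
  c1: data parity 1, sent cp 1 → ok
  c2: data parity 1, sent cp 0 → mismatch
  c3: data parity 1, sent cp 1 → ok
  c4: data parity 0, sent cp 0 → ok
Exactly one row (r2) and one column (c2) fail → the flipped bit is at their intersection.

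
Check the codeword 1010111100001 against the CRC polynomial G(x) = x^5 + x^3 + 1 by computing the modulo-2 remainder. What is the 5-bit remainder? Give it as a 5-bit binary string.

Modulo-2 division of 1010111100001 by 101001:
  pos 0: 101011 XOR 101001 = 000010
  pos 4: 101100 XOR 101001 = 000101
  pos 7: 101001 XOR 101001 = 000000
Remainder = 00000 (zero — the frame passes the CRC check).

00000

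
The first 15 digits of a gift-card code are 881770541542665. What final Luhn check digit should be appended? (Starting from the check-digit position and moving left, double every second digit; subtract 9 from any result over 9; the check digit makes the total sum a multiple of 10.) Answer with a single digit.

Partial digits right→left: 5 6 6 2 4 5 1 4 5 0 7 7 1 8 8
Double every second digit counting from the check-digit position (so the 1st, 3rd, 5th, ... of the partial from the right).
  doubled (with −9 where >9): 1 3 8 2 1 5 2 7 → sum 29
  kept as-is: 6 2 5 4 0 7 8 → sum 32
Total = 29 + 32 = 61.
Check digit = (10 − (61 mod 10)) mod 10 = 9.

9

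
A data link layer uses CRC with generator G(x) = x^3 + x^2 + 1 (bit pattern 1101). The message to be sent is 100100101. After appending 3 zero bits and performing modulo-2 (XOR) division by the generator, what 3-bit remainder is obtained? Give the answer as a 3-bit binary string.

011

Append 3 zeros: 100100101000. Divide by 1101 (XOR where the leading bit is 1):
  pos 0: 1001 XOR 1101 = 0100
  pos 1: 1000 XOR 1101 = 0101
  pos 2: 1010 XOR 1101 = 0111
  pos 3: 1111 XOR 1101 = 0010
  pos 5: 1001 XOR 1101 = 0100
  pos 6: 1000 XOR 1101 = 0101
  pos 7: 1010 XOR 1101 = 0111
  pos 8: 1110 XOR 1101 = 0011
Remainder (last 3 bits) = 011. This is the CRC / FCS.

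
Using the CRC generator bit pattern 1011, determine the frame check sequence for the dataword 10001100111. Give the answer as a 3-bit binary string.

Append 3 zeros: 10001100111000. Divide by 1011 (XOR where the leading bit is 1):
  pos 0: 1000 XOR 1011 = 0011
  pos 2: 1111 XOR 1011 = 0100
  pos 3: 1000 XOR 1011 = 0011
  pos 5: 1101 XOR 1011 = 0110
  pos 6: 1101 XOR 1011 = 0110
  pos 7: 1101 XOR 1011 = 0110
  pos 8: 1100 XOR 1011 = 0111
  pos 9: 1110 XOR 1011 = 0101
  pos 10: 1010 XOR 1011 = 0001
Remainder (last 3 bits) = 001. This is the CRC / FCS.

001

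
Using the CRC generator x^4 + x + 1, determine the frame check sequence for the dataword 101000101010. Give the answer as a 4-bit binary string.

Append 4 zeros: 1010001010100000. Divide by 10011 (XOR where the leading bit is 1):
  pos 0: 10100 XOR 10011 = 00111
  pos 2: 11101 XOR 10011 = 01110
  pos 3: 11100 XOR 10011 = 01111
  pos 4: 11111 XOR 10011 = 01100
  pos 5: 11000 XOR 10011 = 01011
  pos 6: 10111 XOR 10011 = 00100
  pos 8: 10000 XOR 10011 = 00011
  pos 11: 11000 XOR 10011 = 01011
Remainder (last 4 bits) = 1011. This is the CRC / FCS.

1011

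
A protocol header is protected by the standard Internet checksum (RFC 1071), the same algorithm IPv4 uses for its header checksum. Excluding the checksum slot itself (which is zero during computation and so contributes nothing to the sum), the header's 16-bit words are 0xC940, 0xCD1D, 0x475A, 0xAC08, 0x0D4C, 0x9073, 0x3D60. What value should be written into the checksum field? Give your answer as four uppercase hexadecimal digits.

9B1E

One's-complement addition (fold any carry out of bit 15 back into bit 0):
  0xC940 + 0xCD1D = 0x1965D → wrap carry → 0x965E
  0x965E + 0x475A = 0x0DDB8
  0xDDB8 + 0xAC08 = 0x189C0 → wrap carry → 0x89C1
  0x89C1 + 0x0D4C = 0x0970D
  0x970D + 0x9073 = 0x12780 → wrap carry → 0x2781
  0x2781 + 0x3D60 = 0x064E1
One's-complement sum = 0x64E1.
Checksum = ~0x64E1 & 0xFFFF = 0x9B1E.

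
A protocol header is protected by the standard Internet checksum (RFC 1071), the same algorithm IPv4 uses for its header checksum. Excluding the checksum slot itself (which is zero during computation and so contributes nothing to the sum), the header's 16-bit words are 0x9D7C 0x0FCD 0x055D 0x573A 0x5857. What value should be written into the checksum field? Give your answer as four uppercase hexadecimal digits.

One's-complement addition (fold any carry out of bit 15 back into bit 0):
  0x9D7C + 0x0FCD = 0x0AD49
  0xAD49 + 0x055D = 0x0B2A6
  0xB2A6 + 0x573A = 0x109E0 → wrap carry → 0x09E1
  0x09E1 + 0x5857 = 0x06238
One's-complement sum = 0x6238.
Checksum = ~0x6238 & 0xFFFF = 0x9DC7.

9DC7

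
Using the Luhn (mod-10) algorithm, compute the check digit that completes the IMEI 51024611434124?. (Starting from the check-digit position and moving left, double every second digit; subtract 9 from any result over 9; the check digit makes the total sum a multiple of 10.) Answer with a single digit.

3

Partial digits right→left: 4 2 1 4 3 4 1 1 6 4 2 0 1 5
Double every second digit counting from the check-digit position (so the 1st, 3rd, 5th, ... of the partial from the right).
  doubled (with −9 where >9): 8 2 6 2 3 4 2 → sum 27
  kept as-is: 2 4 4 1 4 0 5 → sum 20
Total = 27 + 20 = 47.
Check digit = (10 − (47 mod 10)) mod 10 = 3.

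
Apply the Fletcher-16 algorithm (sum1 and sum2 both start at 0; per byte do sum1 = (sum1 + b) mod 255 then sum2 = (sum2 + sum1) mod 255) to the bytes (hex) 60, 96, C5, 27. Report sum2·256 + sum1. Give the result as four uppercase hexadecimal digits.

Running sums (mod 255):
  after byte 0 (60): sum1=96, sum2=96
  after byte 1 (96): sum1=246, sum2=87
  after byte 2 (C5): sum1=188, sum2=20
  after byte 3 (27): sum1=227, sum2=247
Checksum = sum2·256 + sum1 = 247·256 + 227 = 63459 = 0xF7E3.

F7E3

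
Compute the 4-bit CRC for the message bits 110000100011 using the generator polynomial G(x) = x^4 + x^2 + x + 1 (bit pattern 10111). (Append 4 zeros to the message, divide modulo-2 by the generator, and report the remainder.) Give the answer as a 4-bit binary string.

1110

Append 4 zeros: 1100001000110000. Divide by 10111 (XOR where the leading bit is 1):
  pos 0: 11000 XOR 10111 = 01111
  pos 1: 11110 XOR 10111 = 01001
  pos 2: 10011 XOR 10111 = 00100
  pos 4: 10000 XOR 10111 = 00111
  pos 6: 11101 XOR 10111 = 01010
  pos 7: 10101 XOR 10111 = 00010
  pos 10: 10000 XOR 10111 = 00111
Remainder (last 4 bits) = 1110. This is the CRC / FCS.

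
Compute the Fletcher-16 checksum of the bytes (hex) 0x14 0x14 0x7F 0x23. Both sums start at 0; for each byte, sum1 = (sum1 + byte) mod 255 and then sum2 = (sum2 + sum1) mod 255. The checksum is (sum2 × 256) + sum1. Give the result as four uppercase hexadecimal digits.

AECA

Running sums (mod 255):
  after byte 0 (0x14): sum1=20, sum2=20
  after byte 1 (0x14): sum1=40, sum2=60
  after byte 2 (0x7F): sum1=167, sum2=227
  after byte 3 (0x23): sum1=202, sum2=174
Checksum = sum2·256 + sum1 = 174·256 + 202 = 44746 = 0xAECA.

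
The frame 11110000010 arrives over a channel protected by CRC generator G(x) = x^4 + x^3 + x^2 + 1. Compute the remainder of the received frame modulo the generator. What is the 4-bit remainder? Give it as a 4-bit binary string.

1101

Modulo-2 division of 11110000010 by 11101:
  pos 0: 11110 XOR 11101 = 00011
  pos 3: 11000 XOR 11101 = 00101
  pos 5: 10101 XOR 11101 = 01000
  pos 6: 10000 XOR 11101 = 01101
Remainder = 1101 (nonzero — an error is detected).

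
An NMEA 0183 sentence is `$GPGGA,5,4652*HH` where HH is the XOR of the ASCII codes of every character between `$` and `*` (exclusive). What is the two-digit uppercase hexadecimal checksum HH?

XOR the ASCII codes of the payload characters:
  'G' = 0x47 → acc = 0x47
  'P' = 0x50 → acc = 0x17
  'G' = 0x47 → acc = 0x50
  'G' = 0x47 → acc = 0x17
  'A' = 0x41 → acc = 0x56
  ',' = 0x2C → acc = 0x7A
  '5' = 0x35 → acc = 0x4F
  ',' = 0x2C → acc = 0x63
  '4' = 0x34 → acc = 0x57
  '6' = 0x36 → acc = 0x61
  '5' = 0x35 → acc = 0x54
  '2' = 0x32 → acc = 0x66
Checksum = 0x66.

66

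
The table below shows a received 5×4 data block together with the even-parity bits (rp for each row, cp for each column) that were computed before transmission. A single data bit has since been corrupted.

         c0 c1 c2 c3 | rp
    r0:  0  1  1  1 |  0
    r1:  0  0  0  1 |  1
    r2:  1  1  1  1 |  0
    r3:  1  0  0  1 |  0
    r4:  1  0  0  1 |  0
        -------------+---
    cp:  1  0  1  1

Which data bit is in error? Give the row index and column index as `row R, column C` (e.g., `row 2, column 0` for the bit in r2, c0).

Recompute each row's even parity and compare to rp:
  r0: data parity 1, sent rp 0 → mismatch
  r1: data parity 1, sent rp 1 → ok
  r2: data parity 0, sent rp 0 → ok
  r3: data parity 0, sent rp 0 → ok
  r4: data parity 0, sent rp 0 → ok
Recompute each column's even parity and compare to cp:
  c0: data parity 1, sent cp 1 → ok
  c1: data parity 0, sent cp 0 → ok
  c2: data parity 0, sent cp 1 → mismatch
  c3: data parity 1, sent cp 1 → ok
Exactly one row (r0) and one column (c2) fail → the flipped bit is at their intersection.

row 0, column 2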